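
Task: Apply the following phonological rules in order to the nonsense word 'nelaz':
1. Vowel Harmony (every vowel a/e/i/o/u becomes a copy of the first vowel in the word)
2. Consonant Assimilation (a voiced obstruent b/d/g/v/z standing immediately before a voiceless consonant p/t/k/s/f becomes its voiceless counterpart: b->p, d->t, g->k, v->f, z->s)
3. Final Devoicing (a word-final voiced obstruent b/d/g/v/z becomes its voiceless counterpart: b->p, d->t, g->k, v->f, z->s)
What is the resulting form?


Starting form: 'nelaz'
Rule 1: Vowel Harmony: all vowels become 'e' (matching first vowel). 'nelaz' -> 'nelez'
Rule 2: Consonant Assimilation: no voiced obstruent (b/d/g/v/z) stands immediately before a voiceless consonant (p/t/k/s/f). No change.
Rule 3: Final Devoicing: word-final voiced obstruent 'z' becomes voiceless 's'. 'nelez' -> 'neles'
Final form: 'neles'

neles


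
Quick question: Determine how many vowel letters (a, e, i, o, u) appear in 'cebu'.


Vowels in 'cebu': e, u = 2 vowels.

2


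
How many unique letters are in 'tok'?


Unique letters in 'tok': {k, o, t} = 3 distinct letters.

3


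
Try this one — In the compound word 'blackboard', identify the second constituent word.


Split 'blackboard' into 'black' + 'board'. The second part is 'board'.

board


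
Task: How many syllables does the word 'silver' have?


Break 'silver' into syllables: sil-ver -> sil | ver = 2 syllables

2 syllables


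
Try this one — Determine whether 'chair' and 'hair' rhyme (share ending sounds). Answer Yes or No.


Rime (stressed vowel + following sounds) of 'chair': -air = /ɛər/
Rime of 'hair': -air = /ɛər/
/ɛər/ and /ɛər/ are the same ending sound, so the words rhyme.

Yes


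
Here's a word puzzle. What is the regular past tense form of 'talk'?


Apply rule: Add -ed. 'talk' becomes 'talked'.

talked


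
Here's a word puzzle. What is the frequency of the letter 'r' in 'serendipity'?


Letter 'r' in 'serendipity': found at position(s) 3 = 1 occurrence(s).

1


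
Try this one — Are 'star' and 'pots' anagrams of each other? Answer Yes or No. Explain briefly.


Sorted letters of 'star': 'arst'
Sorted letters of 'pots': 'opst'
They do not match.

No


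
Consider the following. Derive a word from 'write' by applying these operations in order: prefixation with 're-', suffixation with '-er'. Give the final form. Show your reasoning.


Step 1: Add prefix 're-' to 'write' = 'rewrite'
Step 2: Add suffix '-er' to 'rewrite' = 'rewriter'

rewriter


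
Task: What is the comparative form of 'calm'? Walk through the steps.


Apply comparative formation (add -er): 'calm' -> 'calmer'.

calmer


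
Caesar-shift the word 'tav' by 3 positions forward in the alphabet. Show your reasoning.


Shift each letter by 3: t -> w, a -> d, v -> y. Result: 'wdy'.

wdy


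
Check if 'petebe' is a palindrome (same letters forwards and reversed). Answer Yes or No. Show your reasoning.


Forward: 'petebe'
Reversed: 'ebetep'
They differ.

No


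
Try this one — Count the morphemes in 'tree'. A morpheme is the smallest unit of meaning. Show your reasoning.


Decomposition: tree (free morpheme) = 1 morpheme(s)

1 morphemes


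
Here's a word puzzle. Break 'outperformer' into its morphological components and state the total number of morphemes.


Step 1: Identify prefix: 'out' (meaning: surpass)
Step 2: Identify root: 'perform'
Step 3: Identify suffix(es): 'er'
Decomposition: out- (prefix: surpass) + perform (root) + -er (suffix: one who)
Total morphemes: 3

3 morphemes (out- (prefix: surpass) + perform (root) + -er (suffix: one who))


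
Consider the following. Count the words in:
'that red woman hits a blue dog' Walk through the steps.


Split into words: that | red | woman | hits | a | blue | dog = 7 words.

7


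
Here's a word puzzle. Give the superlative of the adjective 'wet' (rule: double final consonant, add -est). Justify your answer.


Apply superlative formation (double final consonant, add -est): 'wet' -> 'wettest'.

wettest


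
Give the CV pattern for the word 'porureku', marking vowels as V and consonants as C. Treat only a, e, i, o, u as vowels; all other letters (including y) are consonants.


Letter mapping: p = C, o = V, r = C, u = V, r = C, e = V, k = C, u = V.

CVCVCVCV


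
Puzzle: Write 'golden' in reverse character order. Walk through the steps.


Reverse 'golden' character by character: 'nedlog'.

nedlog


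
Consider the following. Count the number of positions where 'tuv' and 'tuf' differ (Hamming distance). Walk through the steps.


Alignment:
Position 1: 't' vs 't' = match
Position 2: 'u' vs 'u' = match
Position 3: 'v' vs 'f' = DIFFER
Total differences: 1

1


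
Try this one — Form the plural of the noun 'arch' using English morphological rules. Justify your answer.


Apply rule: Add -es (sibilant/fricative ending). 'arch' becomes 'arches'.

arches


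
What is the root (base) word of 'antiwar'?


Remove prefix 'anti' from 'antiwar' to get root 'war'.

war


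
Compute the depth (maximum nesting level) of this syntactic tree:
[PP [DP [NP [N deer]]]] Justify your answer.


Count bracket nesting levels:
'[' at pos 0: depth = 1
'[' at pos 4: depth = 2
'[' at pos 8: depth = 3
'[' at pos 12: depth = 4
Maximum depth reached: 4

4


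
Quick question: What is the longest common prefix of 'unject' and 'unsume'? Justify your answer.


Compare from the start: 2 characters match: 'un'. Mismatch at position 3: 'j' vs 's'.

un


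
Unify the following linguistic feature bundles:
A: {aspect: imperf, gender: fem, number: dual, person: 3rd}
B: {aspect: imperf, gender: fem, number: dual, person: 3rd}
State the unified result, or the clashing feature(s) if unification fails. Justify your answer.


Compare features:
aspect: A=imperf vs B=imperf -> unified: imperf
gender: A=fem vs B=fem -> unified: fem
number: A=dual vs B=dual -> unified: dual
person: A=3rd vs B=3rd -> unified: 3rd
No clashes found.

Unified: {aspect: imperf, gender: fem, number: dual, person: 3rd}


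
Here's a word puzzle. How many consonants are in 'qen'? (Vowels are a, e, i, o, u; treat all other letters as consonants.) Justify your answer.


Consonants in 'qen': q, n = 2 consonants.

2


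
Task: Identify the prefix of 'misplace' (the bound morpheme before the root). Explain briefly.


The word 'misplace' = 'mis' (prefix) + 'place' (root). The prefix is 'mis'.

mis


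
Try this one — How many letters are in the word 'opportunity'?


Spell out 'opportunity' and number each letter: o(1), p(2), p(3), o(4), r(5), t(6), u(7), n(8), i(9), t(10), y(11). Total: 11 letters.

11


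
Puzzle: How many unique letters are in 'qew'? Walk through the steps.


Unique letters in 'qew': {e, q, w} = 3 distinct letters.

3


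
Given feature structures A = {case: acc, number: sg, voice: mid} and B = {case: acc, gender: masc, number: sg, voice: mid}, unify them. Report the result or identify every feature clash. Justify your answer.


Compare features:
case: A=acc vs B=acc -> unified: acc
gender: A=_ vs B=masc -> unified: masc
number: A=sg vs B=sg -> unified: sg
voice: A=mid vs B=mid -> unified: mid
No clashes found.

Unified: {case: acc, gender: masc, number: sg, voice: mid}


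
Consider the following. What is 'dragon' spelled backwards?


Reverse 'dragon' character by character: 'nogard'.

nogard


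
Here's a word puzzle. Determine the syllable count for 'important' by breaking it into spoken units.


Break 'important' into syllables: im-por-tant -> im | por | tant = 3 syllables

3 syllables


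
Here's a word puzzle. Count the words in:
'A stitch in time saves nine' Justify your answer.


Split into words: A | stitch | in | time | saves | nine = 6 words.

6


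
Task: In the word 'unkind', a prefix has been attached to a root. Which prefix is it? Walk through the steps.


The word 'unkind' = 'un' (prefix) + 'kind' (root). The prefix is 'un'.

un


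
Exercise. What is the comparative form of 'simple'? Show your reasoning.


Apply comparative formation (ends in e: add -r): 'simple' -> 'simpler'.

simpler


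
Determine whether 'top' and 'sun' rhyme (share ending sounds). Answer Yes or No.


Rime (stressed vowel + following sounds) of 'top': -op = /ɒp/
Rime of 'sun': -un = /ʌn/
/ɒp/ and /ʌn/ are different ending sounds, so the words do not rhyme.

No


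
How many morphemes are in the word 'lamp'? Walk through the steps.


Decomposition: lamp (free morpheme) = 1 morpheme(s)

1 morphemes


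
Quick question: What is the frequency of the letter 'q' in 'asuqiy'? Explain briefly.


Letter 'q' in 'asuqiy': found at position(s) 4 = 1 occurrence(s).

1


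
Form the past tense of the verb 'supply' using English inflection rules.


Apply rule: Change -y to -ied. 'supply' becomes 'supplied'.

supplied


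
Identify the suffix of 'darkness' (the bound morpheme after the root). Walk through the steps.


The word 'darkness' = 'dark' (root) + '-ness' (suffix). The suffix is '-ness'.

ness


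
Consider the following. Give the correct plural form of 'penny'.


Apply rule: Change -y to -ies (consonant + y). 'penny' becomes 'pennies'.

pennies


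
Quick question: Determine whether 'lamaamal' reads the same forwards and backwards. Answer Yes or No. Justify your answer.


Forward: 'lamaamal'
Reversed: 'lamaamal'
They are identical.

Yes


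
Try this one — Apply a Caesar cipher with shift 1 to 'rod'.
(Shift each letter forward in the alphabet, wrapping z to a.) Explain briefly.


Shift each letter by 1: r -> s, o -> p, d -> e. Result: 'spe'.

spe


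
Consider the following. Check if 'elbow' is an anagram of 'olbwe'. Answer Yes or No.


Sorted letters of 'elbow': 'below'
Sorted letters of 'olbwe': 'below'
They match.

Yes


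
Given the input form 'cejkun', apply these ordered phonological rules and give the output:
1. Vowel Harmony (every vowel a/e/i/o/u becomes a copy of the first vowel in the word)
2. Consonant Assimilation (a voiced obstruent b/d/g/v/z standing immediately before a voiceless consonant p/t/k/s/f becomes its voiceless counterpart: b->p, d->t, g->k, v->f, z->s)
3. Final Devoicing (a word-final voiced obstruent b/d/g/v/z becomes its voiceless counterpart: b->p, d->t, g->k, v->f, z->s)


Starting form: 'cejkun'
Rule 1: Vowel Harmony: all vowels become 'e' (matching first vowel). 'cejkun' -> 'cejken'
Rule 2: Consonant Assimilation: no voiced obstruent (b/d/g/v/z) stands immediately before a voiceless consonant (p/t/k/s/f). No change.
Rule 3: Final Devoicing: final consonant 'n' is not one of the voiced obstruents b/d/g/v/z. No change.
Final form: 'cejken'

cejken


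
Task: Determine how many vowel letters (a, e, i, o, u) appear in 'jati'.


Vowels in 'jati': a, i = 2 vowels.

2


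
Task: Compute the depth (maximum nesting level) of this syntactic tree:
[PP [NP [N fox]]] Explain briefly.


Count bracket nesting levels:
'[' at pos 0: depth = 1
'[' at pos 4: depth = 2
'[' at pos 8: depth = 3
Maximum depth reached: 3

3


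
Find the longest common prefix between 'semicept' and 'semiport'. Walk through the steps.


Compare from the start: 4 characters match: 'semi'. Mismatch at position 5: 'c' vs 'p'.

semi


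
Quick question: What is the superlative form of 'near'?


Apply superlative formation (add -est): 'near' -> 'nearest'.

nearest


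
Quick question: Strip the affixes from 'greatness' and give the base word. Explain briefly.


Remove suffix '-ness' from 'greatness' to get root 'great'.

great


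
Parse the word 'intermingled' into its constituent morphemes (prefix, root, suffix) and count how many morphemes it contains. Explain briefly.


Step 1: Identify prefix: 'inter' (meaning: between)
Step 2: Identify root: 'mingle'
Step 3: Identify suffix(es): 'ed'
Decomposition: inter- (prefix: between) + mingle (root) + -ed (suffix: past)
Total morphemes: 3

3 morphemes (inter- (prefix: between) + mingle (root) + -ed (suffix: past))


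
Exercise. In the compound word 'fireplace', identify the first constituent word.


Split 'fireplace' into 'fire' + 'place'. The first part is 'fire'.

fire


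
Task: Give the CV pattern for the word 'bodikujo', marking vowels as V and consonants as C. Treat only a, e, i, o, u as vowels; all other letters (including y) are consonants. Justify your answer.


Letter mapping: b = C, o = V, d = C, i = V, k = C, u = V, j = C, o = V.

CVCVCVCV


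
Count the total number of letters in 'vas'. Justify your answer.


Spell out 'vas' and number each letter: v(1), a(2), s(3). Total: 3 letters.

3


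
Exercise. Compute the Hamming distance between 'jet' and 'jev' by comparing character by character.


Alignment:
Position 1: 'j' vs 'j' = match
Position 2: 'e' vs 'e' = match
Position 3: 't' vs 'v' = DIFFER
Total differences: 1

1


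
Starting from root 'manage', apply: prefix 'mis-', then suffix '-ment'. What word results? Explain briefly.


Step 1: Add prefix 'mis-' to 'manage' = 'mismanage'
Step 2: Add suffix '-ment' to 'mismanage' = 'mismanagement'

mismanagement


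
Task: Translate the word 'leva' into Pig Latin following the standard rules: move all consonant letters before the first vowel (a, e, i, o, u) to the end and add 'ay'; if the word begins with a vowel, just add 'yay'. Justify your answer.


'leva': move consonant cluster 'l' to end and add 'ay': 'evalay'.

evalay


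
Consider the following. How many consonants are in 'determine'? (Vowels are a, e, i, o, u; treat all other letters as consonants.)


Consonants in 'determine': d, t, r, m, n = 5 consonants.

5


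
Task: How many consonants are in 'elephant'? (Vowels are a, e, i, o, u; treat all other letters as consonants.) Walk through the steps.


Consonants in 'elephant': l, p, h, n, t = 5 consonants.

5


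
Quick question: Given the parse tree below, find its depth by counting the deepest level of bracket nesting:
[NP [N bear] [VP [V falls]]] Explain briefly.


Count bracket nesting levels:
'[' at pos 0: depth = 1
'[' at pos 4: depth = 2
'[' at pos 13: depth = 2
'[' at pos 17: depth = 3
Maximum depth reached: 3

3


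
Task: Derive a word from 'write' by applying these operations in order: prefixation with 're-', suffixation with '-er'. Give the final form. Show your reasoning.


Step 1: Add prefix 're-' to 'write' = 'rewrite'
Step 2: Add suffix '-er' to 'rewrite' = 'rewriter'

rewriter


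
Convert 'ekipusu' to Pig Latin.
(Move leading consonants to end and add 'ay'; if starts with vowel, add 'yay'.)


'ekipusu' starts with a vowel, so add 'yay': 'ekipusuyay'.

ekipusuyay


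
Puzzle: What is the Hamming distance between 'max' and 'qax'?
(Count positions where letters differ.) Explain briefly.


Alignment:
Position 1: 'm' vs 'q' = DIFFER
Position 2: 'a' vs 'a' = match
Position 3: 'x' vs 'x' = match
Total differences: 1

1


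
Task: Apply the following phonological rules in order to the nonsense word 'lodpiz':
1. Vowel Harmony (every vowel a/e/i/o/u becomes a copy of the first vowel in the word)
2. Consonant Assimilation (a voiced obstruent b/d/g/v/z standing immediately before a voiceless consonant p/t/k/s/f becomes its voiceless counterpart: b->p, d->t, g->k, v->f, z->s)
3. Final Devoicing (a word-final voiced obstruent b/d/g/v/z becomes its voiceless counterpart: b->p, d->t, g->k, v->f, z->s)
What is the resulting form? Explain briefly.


Starting form: 'lodpiz'
Rule 1: Vowel Harmony: all vowels become 'o' (matching first vowel). 'lodpiz' -> 'lodpoz'
Rule 2: Consonant Assimilation: voiced obstruent before voiceless consonant becomes voiceless ('dp' -> 'tp'). 'lodpoz' -> 'lotpoz'
Rule 3: Final Devoicing: word-final voiced obstruent 'z' becomes voiceless 's'. 'lotpoz' -> 'lotpos'
Final form: 'lotpos'

lotpos


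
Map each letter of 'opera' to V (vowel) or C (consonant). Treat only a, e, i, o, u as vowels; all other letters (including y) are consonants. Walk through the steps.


Letter mapping: o = V, p = C, e = V, r = C, a = V.

VCVCV


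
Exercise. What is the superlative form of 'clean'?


Apply superlative formation (add -est): 'clean' -> 'cleanest'.

cleanest


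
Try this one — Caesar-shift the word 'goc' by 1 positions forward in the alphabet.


Shift each letter by 1: g -> h, o -> p, c -> d. Result: 'hpd'.

hpd


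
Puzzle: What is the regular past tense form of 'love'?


Apply rule: Add -d (word ends in -e). 'love' becomes 'loved'.

loved


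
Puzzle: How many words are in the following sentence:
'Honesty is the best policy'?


Split into words: Honesty | is | the | best | policy = 5 words.

5


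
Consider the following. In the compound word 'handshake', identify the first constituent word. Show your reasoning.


Split 'handshake' into 'hand' + 'shake'. The first part is 'hand'.

hand


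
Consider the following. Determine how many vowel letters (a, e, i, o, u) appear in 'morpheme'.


Vowels in 'morpheme': o, e, e = 3 vowels.

3


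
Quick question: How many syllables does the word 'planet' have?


Break 'planet' into syllables: plan-et -> plan | et = 2 syllables

2 syllables


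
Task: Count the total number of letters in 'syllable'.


Spell out 'syllable' and number each letter: s(1), y(2), l(3), l(4), a(5), b(6), l(7), e(8). Total: 8 letters.

8


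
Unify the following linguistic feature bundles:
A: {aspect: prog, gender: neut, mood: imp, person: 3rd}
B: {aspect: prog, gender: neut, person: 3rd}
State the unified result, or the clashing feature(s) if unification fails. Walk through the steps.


Compare features:
aspect: A=prog vs B=prog -> unified: prog
gender: A=neut vs B=neut -> unified: neut
mood: A=imp vs B=_ -> unified: imp
person: A=3rd vs B=3rd -> unified: 3rd
No clashes found.

Unified: {aspect: prog, gender: neut, mood: imp, person: 3rd}


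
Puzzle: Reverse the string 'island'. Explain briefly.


Reverse 'island' character by character: 'dnalsi'.

dnalsi


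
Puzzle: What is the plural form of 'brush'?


Apply rule: Add -es (sibilant/fricative ending). 'brush' becomes 'brushes'.

brushes


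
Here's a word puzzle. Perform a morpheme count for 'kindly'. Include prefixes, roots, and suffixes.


Decomposition: kind (root) + -ly (suffix) = 2 morpheme(s)

2 morphemes


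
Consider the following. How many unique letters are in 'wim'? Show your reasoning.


Unique letters in 'wim': {i, m, w} = 3 distinct letters.

3


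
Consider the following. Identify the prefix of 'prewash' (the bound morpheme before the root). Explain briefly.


The word 'prewash' = 'pre' (prefix) + 'wash' (root). The prefix is 'pre'.

pre


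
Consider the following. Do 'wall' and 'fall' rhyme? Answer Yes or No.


Rime (stressed vowel + following sounds) of 'wall': -all = /ɔːl/
Rime of 'fall': -all = /ɔːl/
/ɔːl/ and /ɔːl/ are the same ending sound, so the words rhyme.

Yes


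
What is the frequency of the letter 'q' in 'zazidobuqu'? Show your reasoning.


Letter 'q' in 'zazidobuqu': found at position(s) 9 = 1 occurrence(s).

1


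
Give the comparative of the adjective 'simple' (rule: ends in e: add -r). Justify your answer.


Apply comparative formation (ends in e: add -r): 'simple' -> 'simpler'.

simpler


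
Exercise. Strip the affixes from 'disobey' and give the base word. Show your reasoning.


Remove prefix 'dis' from 'disobey' to get root 'obey'.

obey


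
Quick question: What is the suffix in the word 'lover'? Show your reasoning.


The word 'lover' = 'love' (root) + '-er' (suffix). The suffix is '-er'.

er


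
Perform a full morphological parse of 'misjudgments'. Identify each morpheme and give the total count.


Step 1: Identify prefix: 'mis' (meaning: wrongly)
Step 2: Identify root: 'judge'
Step 3: Identify suffix(es): 'ment, s'
Decomposition: mis- (prefix: wrongly) + judge (root) + -ment (suffix: action/result) + -s (plural)
Total morphemes: 4

4 morphemes (mis- (prefix: wrongly) + judge (root) + -ment (suffix: action/result) + -s (plural))


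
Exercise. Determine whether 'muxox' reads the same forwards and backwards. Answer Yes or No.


Forward: 'muxox'
Reversed: 'xoxum'
They differ.

No


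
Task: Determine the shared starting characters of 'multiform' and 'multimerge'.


Compare from the start: 5 characters match: 'multi'. Mismatch at position 6: 'f' vs 'm'.

multi


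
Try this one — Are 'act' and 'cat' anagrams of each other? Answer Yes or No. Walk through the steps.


Sorted letters of 'act': 'act'
Sorted letters of 'cat': 'act'
They match.

Yes


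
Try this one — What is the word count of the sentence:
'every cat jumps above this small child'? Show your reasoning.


Split into words: every | cat | jumps | above | this | small | child = 7 words.

7


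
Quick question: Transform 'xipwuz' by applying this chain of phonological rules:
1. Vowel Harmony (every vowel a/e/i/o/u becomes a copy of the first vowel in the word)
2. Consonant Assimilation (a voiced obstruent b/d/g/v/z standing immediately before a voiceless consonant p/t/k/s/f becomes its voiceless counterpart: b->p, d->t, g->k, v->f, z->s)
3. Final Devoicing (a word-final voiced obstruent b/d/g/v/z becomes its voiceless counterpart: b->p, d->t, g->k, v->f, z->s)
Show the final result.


Starting form: 'xipwuz'
Rule 1: Vowel Harmony: all vowels become 'i' (matching first vowel). 'xipwuz' -> 'xipwiz'
Rule 2: Consonant Assimilation: no voiced obstruent (b/d/g/v/z) stands immediately before a voiceless consonant (p/t/k/s/f). No change.
Rule 3: Final Devoicing: word-final voiced obstruent 'z' becomes voiceless 's'. 'xipwiz' -> 'xipwis'
Final form: 'xipwis'

xipwis


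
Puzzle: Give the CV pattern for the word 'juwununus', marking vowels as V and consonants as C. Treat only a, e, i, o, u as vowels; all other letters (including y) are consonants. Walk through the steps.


Letter mapping: j = C, u = V, w = C, u = V, n = C, u = V, n = C, u = V, s = C.

CVCVCVCVC


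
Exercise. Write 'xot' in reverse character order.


Reverse 'xot' character by character: 'tox'.

tox


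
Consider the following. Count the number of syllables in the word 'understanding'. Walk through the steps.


Break 'understanding' into syllables: un-der-stand-ing -> un | der | stand | ing = 4 syllables

4 syllables


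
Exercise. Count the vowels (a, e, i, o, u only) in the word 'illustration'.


Vowels in 'illustration': i, u, a, i, o = 5 vowels.

5


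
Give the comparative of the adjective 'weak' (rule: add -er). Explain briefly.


Apply comparative formation (add -er): 'weak' -> 'weaker'.

weaker


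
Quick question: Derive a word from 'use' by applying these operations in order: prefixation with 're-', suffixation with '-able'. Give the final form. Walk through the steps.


Step 1: Add prefix 're-' to 'use' = 'reuse'
Step 2: Add suffix '-able' to 'reuse' = 'reusable'

reusable


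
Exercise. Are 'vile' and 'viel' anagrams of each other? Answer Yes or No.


Sorted letters of 'vile': 'eilv'
Sorted letters of 'viel': 'eilv'
They match.

Yes


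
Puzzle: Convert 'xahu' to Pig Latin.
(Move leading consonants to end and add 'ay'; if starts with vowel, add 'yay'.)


'xahu': move consonant cluster 'x' to end and add 'ay': 'ahuxay'.

ahuxay


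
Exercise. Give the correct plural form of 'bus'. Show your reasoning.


Apply rule: Add -es (sibilant/fricative ending). 'bus' becomes 'buses'.

buses


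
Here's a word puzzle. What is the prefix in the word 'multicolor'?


The word 'multicolor' = 'multi' (prefix) + 'color' (root). The prefix is 'multi'.

multi


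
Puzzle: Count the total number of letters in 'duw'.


Spell out 'duw' and number each letter: d(1), u(2), w(3). Total: 3 letters.

3


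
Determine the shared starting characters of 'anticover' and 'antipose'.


Compare from the start: 4 characters match: 'anti'. Mismatch at position 5: 'c' vs 'p'.

anti


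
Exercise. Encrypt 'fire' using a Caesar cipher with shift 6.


Shift each letter by 6: f -> l, i -> o, r -> x, e -> k. Result: 'loxk'.

loxk


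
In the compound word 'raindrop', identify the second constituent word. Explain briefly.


Split 'raindrop' into 'rain' + 'drop'. The second part is 'drop'.

drop


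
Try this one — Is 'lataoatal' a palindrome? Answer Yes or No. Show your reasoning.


Forward: 'lataoatal'
Reversed: 'lataoatal'
They are identical.

Yes


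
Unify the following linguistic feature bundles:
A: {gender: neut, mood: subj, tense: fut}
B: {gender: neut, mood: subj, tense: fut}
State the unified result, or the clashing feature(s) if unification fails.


Compare features:
gender: A=neut vs B=neut -> unified: neut
mood: A=subj vs B=subj -> unified: subj
tense: A=fut vs B=fut -> unified: fut
No clashes found.

Unified: {gender: neut, mood: subj, tense: fut}


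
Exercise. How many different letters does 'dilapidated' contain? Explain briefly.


Unique letters in 'dilapidated': {a, d, e, i, l, p, t} = 7 distinct letters.

7


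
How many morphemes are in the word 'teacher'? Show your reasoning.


Decomposition: teach (root) + -er (suffix) = 2 morpheme(s)

2 morphemes


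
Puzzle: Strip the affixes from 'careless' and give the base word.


Remove suffix '-less' from 'careless' to get root 'care'.

care


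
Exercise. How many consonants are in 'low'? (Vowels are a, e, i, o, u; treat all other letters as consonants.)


Consonants in 'low': l, w = 2 consonants.

2


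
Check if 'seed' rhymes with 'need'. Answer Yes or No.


Rime (stressed vowel + following sounds) of 'seed': -eed = /iːd/
Rime of 'need': -eed = /iːd/
/iːd/ and /iːd/ are the same ending sound, so the words rhyme.

Yes


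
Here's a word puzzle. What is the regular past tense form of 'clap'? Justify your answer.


Apply rule: Double final consonant and add -ed. 'clap' becomes 'clapped'.

clapped


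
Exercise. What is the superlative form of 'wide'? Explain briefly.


Apply superlative formation (ends in e: add -st): 'wide' -> 'widest'.

widest


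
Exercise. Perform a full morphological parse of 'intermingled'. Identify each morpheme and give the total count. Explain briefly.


Step 1: Identify prefix: 'inter' (meaning: between)
Step 2: Identify root: 'mingle'
Step 3: Identify suffix(es): 'ed'
Decomposition: inter- (prefix: between) + mingle (root) + -ed (suffix: past)
Total morphemes: 3

3 morphemes (inter- (prefix: between) + mingle (root) + -ed (suffix: past))


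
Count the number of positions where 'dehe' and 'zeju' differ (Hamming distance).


Alignment:
Position 1: 'd' vs 'z' = DIFFER
Position 2: 'e' vs 'e' = match
Position 3: 'h' vs 'j' = DIFFER
Position 4: 'e' vs 'u' = DIFFER
Total differences: 3

3


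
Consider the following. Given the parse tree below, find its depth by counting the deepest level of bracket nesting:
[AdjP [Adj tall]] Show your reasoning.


Count bracket nesting levels:
'[' at pos 0: depth = 1
'[' at pos 6: depth = 2
Maximum depth reached: 2

2


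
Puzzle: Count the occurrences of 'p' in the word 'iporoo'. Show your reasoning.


Letter 'p' in 'iporoo': found at position(s) 2 = 1 occurrence(s).

1


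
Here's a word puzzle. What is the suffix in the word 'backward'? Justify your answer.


The word 'backward' = 'back' (root) + '-ward' (suffix). The suffix is '-ward'.

ward


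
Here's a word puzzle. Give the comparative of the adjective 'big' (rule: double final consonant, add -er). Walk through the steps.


Apply comparative formation (double final consonant, add -er): 'big' -> 'bigger'.

bigger


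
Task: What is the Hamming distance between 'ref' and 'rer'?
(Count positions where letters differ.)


Alignment:
Position 1: 'r' vs 'r' = match
Position 2: 'e' vs 'e' = match
Position 3: 'f' vs 'r' = DIFFER
Total differences: 1

1


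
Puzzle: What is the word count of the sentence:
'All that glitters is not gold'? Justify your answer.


Split into words: All | that | glitters | is | not | gold = 6 words.

6


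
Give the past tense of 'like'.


Apply rule: Add -d (word ends in -e). 'like' becomes 'liked'.

liked


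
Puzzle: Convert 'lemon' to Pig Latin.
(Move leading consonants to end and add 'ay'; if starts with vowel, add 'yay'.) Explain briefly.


'lemon': move consonant cluster 'l' to end and add 'ay': 'emonlay'.

emonlay


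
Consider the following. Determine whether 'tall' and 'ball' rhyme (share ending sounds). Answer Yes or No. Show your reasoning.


Rime (stressed vowel + following sounds) of 'tall': -all = /ɔːl/
Rime of 'ball': -all = /ɔːl/
/ɔːl/ and /ɔːl/ are the same ending sound, so the words rhyme.

Yes


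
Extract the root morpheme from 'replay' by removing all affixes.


Remove prefix 're' from 'replay' to get root 'play'.

play


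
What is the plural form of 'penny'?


Apply rule: Change -y to -ies (consonant + y). 'penny' becomes 'pennies'.

pennies


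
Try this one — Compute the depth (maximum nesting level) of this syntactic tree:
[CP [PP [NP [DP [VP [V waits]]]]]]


Count bracket nesting levels:
'[' at pos 0: depth = 1
'[' at pos 4: depth = 2
'[' at pos 8: depth = 3
'[' at pos 12: depth = 4
'[' at pos 16: depth = 5
'[' at pos 20: depth = 6
Maximum depth reached: 6

6


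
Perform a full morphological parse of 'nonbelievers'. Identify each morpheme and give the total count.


Step 1: Identify prefix: 'non' (meaning: not)
Step 2: Identify root: 'believe'
Step 3: Identify suffix(es): 'er, s'
Decomposition: non- (prefix: not) + believe (root) + -er (suffix: one who) + -s (plural)
Total morphemes: 4

4 morphemes (non- (prefix: not) + believe (root) + -er (suffix: one who) + -s (plural))


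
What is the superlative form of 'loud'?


Apply superlative formation (add -est): 'loud' -> 'loudest'.

loudest


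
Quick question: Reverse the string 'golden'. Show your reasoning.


Reverse 'golden' character by character: 'nedlog'.

nedlog


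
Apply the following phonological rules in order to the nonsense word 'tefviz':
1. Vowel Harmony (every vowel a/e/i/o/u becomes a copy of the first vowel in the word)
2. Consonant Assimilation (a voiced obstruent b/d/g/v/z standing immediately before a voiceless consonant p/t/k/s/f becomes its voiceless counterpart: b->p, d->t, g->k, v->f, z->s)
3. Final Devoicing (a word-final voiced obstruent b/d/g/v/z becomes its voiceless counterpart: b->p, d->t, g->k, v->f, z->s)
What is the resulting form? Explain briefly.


Starting form: 'tefviz'
Rule 1: Vowel Harmony: all vowels become 'e' (matching first vowel). 'tefviz' -> 'tefvez'
Rule 2: Consonant Assimilation: no voiced obstruent (b/d/g/v/z) stands immediately before a voiceless consonant (p/t/k/s/f). No change.
Rule 3: Final Devoicing: word-final voiced obstruent 'z' becomes voiceless 's'. 'tefvez' -> 'tefves'
Final form: 'tefves'

tefves


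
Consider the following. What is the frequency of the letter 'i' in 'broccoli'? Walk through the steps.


Letter 'i' in 'broccoli': found at position(s) 8 = 1 occurrence(s).

1


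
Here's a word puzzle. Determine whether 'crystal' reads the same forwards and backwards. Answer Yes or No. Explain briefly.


Forward: 'crystal'
Reversed: 'latsyrc'
They differ.

No


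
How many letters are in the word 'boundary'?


Spell out 'boundary' and number each letter: b(1), o(2), u(3), n(4), d(5), a(6), r(7), y(8). Total: 8 letters.

8


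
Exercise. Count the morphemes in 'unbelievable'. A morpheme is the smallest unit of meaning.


Decomposition: un- (prefix) + believe (root) + -able (suffix) = 3 morpheme(s)

3 morphemes


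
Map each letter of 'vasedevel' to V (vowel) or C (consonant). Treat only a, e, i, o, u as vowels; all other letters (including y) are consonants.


Letter mapping: v = C, a = V, s = C, e = V, d = C, e = V, v = C, e = V, l = C.

CVCVCVCVC


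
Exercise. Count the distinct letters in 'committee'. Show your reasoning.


Unique letters in 'committee': {c, e, i, m, o, t} = 6 distinct letters.

6


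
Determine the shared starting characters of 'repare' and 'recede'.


Compare from the start: 2 characters match: 're'. Mismatch at position 3: 'p' vs 'c'.

re


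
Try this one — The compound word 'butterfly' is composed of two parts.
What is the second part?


Split 'butterfly' into 'butter' + 'fly'. The second part is 'fly'.

fly


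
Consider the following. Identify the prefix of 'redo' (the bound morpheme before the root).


The word 'redo' = 're' (prefix) + 'do' (root). The prefix is 're'.

re


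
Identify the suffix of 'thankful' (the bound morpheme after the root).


The word 'thankful' = 'thank' (root) + '-ful' (suffix). The suffix is '-ful'.

ful


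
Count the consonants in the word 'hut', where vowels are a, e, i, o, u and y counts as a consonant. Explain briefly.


Consonants in 'hut': h, t = 2 consonants.

2


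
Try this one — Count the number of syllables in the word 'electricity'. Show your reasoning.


Break 'electricity' into syllables: e-lec-tric-i-ty -> e | lec | tric | i | ty = 5 syllables

5 syllables


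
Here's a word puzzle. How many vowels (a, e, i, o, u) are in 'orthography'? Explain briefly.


Vowels in 'orthography': o, o, a = 3 vowels.

3


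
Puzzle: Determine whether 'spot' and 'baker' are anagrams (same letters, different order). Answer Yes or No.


Sorted letters of 'spot': 'opst'
Sorted letters of 'baker': 'abekr'
They do not match.

No


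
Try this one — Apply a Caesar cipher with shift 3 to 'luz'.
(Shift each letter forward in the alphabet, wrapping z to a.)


Shift each letter by 3: l -> o, u -> x, z -> c. Result: 'oxc'.

oxc


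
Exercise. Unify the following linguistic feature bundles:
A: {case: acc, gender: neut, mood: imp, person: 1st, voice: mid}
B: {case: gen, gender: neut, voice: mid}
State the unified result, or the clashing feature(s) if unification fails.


Compare features:
case: A=acc vs B=gen -> CLASH
gender: A=neut vs B=neut -> unified: neut
mood: A=imp vs B=_ -> unified: imp
person: A=1st vs B=_ -> unified: 1st
voice: A=mid vs B=mid -> unified: mid
Clash detected on feature 'case' (acc vs gen); unification fails.

CLASH on 'case' (acc vs gen)


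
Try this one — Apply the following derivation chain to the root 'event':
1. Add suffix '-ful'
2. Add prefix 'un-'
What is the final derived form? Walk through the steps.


Step 1: Add suffix '-ful' to 'event' = 'eventful'
Step 2: Add prefix 'un-' to 'eventful' = 'uneventful'

uneventful


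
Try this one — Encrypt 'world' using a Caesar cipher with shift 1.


Shift each letter by 1: w -> x, o -> p, r -> s, l -> m, d -> e. Result: 'xpsme'.

xpsme


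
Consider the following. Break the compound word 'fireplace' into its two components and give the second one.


Split 'fireplace' into 'fire' + 'place'. The second part is 'place'.

place


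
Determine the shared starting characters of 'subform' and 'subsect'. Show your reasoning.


Compare from the start: 3 characters match: 'sub'. Mismatch at position 4: 'f' vs 's'.

sub


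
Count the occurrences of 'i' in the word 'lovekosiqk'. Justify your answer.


Letter 'i' in 'lovekosiqk': found at position(s) 8 = 1 occurrence(s).

1


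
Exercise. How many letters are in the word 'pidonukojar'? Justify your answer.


Spell out 'pidonukojar' and number each letter: p(1), i(2), d(3), o(4), n(5), u(6), k(7), o(8), j(9), a(10), r(11). Total: 11 letters.

11


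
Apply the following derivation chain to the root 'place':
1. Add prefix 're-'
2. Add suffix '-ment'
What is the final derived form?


Step 1: Add prefix 're-' to 'place' = 'replace'
Step 2: Add suffix '-ment' to 'replace' = 'replacement'

replacement


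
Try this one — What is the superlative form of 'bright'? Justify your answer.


Apply superlative formation (add -est): 'bright' -> 'brightest'.

brightest


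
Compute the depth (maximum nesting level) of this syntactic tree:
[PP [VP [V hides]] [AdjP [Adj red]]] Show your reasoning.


Count bracket nesting levels:
'[' at pos 0: depth = 1
'[' at pos 4: depth = 2
'[' at pos 8: depth = 3
'[' at pos 19: depth = 2
'[' at pos 25: depth = 3
Maximum depth reached: 3

3


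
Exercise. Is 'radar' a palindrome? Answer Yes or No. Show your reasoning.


Forward: 'radar'
Reversed: 'radar'
They are identical.

Yes


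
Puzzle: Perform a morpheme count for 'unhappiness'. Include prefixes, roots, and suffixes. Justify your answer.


Decomposition: un- (prefix) + happy (root) + -ness (suffix) = 3 morpheme(s)

3 morphemes


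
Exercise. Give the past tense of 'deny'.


Apply rule: Change -y to -ied. 'deny' becomes 'denied'.

denied


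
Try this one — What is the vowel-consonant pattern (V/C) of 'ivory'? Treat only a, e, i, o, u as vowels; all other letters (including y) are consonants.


Letter mapping: i = V, v = C, o = V, r = C, y = C.

VCVCC


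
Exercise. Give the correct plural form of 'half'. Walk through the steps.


Apply rule: Change -f to -ves. 'half' becomes 'halves'.

halves


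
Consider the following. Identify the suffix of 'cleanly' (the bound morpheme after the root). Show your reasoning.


The word 'cleanly' = 'clean' (root) + '-ly' (suffix). The suffix is '-ly'.

ly


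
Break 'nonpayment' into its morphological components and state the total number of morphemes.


Step 1: Identify prefix: 'non' (meaning: not)
Step 2: Identify root: 'pay'
Step 3: Identify suffix(es): 'ment'
Decomposition: non- (prefix: not) + pay (root) + -ment (suffix: action/result)
Total morphemes: 3

3 morphemes (non- (prefix: not) + pay (root) + -ment (suffix: action/result))


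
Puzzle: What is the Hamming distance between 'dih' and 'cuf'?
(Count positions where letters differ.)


Alignment:
Position 1: 'd' vs 'c' = DIFFER
Position 2: 'i' vs 'u' = DIFFER
Position 3: 'h' vs 'f' = DIFFER
Total differences: 3

3


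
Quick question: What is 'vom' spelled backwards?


Reverse 'vom' character by character: 'mov'.

mov


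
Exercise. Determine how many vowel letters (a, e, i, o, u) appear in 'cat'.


Vowels in 'cat': a = 1 vowels.

1


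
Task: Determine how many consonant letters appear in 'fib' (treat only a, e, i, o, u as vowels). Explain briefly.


Consonants in 'fib': f, b = 2 consonants.

2


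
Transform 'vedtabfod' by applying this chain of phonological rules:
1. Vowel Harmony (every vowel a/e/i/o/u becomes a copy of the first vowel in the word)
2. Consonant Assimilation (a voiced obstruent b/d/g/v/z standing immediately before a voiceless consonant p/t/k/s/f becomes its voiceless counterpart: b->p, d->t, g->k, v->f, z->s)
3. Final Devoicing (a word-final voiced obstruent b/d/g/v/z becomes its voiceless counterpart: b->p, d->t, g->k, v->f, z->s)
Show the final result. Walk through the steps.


Starting form: 'vedtabfod'
Rule 1: Vowel Harmony: all vowels become 'e' (matching first vowel). 'vedtabfod' -> 'vedtebfed'
Rule 2: Consonant Assimilation: voiced obstruent before voiceless consonant becomes voiceless ('dt' -> 'tt', 'bf' -> 'pf'). 'vedtebfed' -> 'vettepfed'
Rule 3: Final Devoicing: word-final voiced obstruent 'd' becomes voiceless 't'. 'vettepfed' -> 'vettepfet'
Final form: 'vettepfet'

vettepfet


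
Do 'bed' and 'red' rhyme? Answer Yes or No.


Rime (stressed vowel + following sounds) of 'bed': -ed = /ɛd/
Rime of 'red': -ed = /ɛd/
/ɛd/ and /ɛd/ are the same ending sound, so the words rhyme.

Yes


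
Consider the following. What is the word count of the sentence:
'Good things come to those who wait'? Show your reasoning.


Split into words: Good | things | come | to | those | who | wait = 7 words.

7
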